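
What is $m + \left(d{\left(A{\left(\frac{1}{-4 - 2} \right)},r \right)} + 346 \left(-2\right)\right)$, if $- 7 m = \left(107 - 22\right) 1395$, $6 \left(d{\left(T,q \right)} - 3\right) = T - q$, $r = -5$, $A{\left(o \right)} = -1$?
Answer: $- \frac{370180}{21} \approx -17628.0$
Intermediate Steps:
$d{\left(T,q \right)} = 3 - \frac{q}{6} + \frac{T}{6}$ ($d{\left(T,q \right)} = 3 + \frac{T - q}{6} = 3 + \left(- \frac{q}{6} + \frac{T}{6}\right) = 3 - \frac{q}{6} + \frac{T}{6}$)
$m = - \frac{118575}{7}$ ($m = - \frac{\left(107 - 22\right) 1395}{7} = - \frac{85 \cdot 1395}{7} = \left(- \frac{1}{7}\right) 118575 = - \frac{118575}{7} \approx -16939.0$)
$m + \left(d{\left(A{\left(\frac{1}{-4 - 2} \right)},r \right)} + 346 \left(-2\right)\right) = - \frac{118575}{7} + \left(\left(3 - - \frac{5}{6} + \frac{1}{6} \left(-1\right)\right) + 346 \left(-2\right)\right) = - \frac{118575}{7} + \left(\left(3 + \frac{5}{6} - \frac{1}{6}\right) - 692\right) = - \frac{118575}{7} + \left(\frac{11}{3} - 692\right) = - \frac{118575}{7} - \frac{2065}{3} = - \frac{370180}{21}$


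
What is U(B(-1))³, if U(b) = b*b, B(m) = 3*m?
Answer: 729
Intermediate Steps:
U(b) = b²
U(B(-1))³ = ((3*(-1))²)³ = ((-3)²)³ = 9³ = 729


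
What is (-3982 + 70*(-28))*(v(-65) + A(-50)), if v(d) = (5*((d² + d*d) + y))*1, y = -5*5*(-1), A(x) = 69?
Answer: -252202248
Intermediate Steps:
y = 25 (y = -25*(-1) = 25)
v(d) = 125 + 10*d² (v(d) = (5*((d² + d*d) + 25))*1 = (5*((d² + d²) + 25))*1 = (5*(2*d² + 25))*1 = (5*(25 + 2*d²))*1 = (125 + 10*d²)*1 = 125 + 10*d²)
(-3982 + 70*(-28))*(v(-65) + A(-50)) = (-3982 + 70*(-28))*((125 + 10*(-65)²) + 69) = (-3982 - 1960)*((125 + 10*4225) + 69) = -5942*((125 + 42250) + 69) = -5942*(42375 + 69) = -5942*42444 = -252202248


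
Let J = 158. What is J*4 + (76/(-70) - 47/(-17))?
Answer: 377039/595 ≈ 633.68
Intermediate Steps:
J*4 + (76/(-70) - 47/(-17)) = 158*4 + (76/(-70) - 47/(-17)) = 632 + (76*(-1/70) - 47*(-1/17)) = 632 + (-38/35 + 47/17) = 632 + 999/595 = 377039/595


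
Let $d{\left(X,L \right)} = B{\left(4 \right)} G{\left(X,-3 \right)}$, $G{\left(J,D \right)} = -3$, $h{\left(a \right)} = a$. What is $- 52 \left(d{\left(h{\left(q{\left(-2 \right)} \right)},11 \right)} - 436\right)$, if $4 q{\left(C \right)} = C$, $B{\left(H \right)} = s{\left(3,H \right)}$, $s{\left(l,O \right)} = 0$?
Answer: $22672$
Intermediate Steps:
$B{\left(H \right)} = 0$
$q{\left(C \right)} = \frac{C}{4}$
$d{\left(X,L \right)} = 0$ ($d{\left(X,L \right)} = 0 \left(-3\right) = 0$)
$- 52 \left(d{\left(h{\left(q{\left(-2 \right)} \right)},11 \right)} - 436\right) = - 52 \left(0 - 436\right) = \left(-52\right) \left(-436\right) = 22672$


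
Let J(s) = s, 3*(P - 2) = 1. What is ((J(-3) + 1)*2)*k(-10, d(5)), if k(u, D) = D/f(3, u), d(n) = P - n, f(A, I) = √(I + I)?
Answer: -16*I*√5/15 ≈ -2.3851*I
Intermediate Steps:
P = 7/3 (P = 2 + (⅓)*1 = 2 + ⅓ = 7/3 ≈ 2.3333)
f(A, I) = √2*√I (f(A, I) = √(2*I) = √2*√I)
d(n) = 7/3 - n
k(u, D) = D*√2/(2*√u) (k(u, D) = D/((√2*√u)) = D*(√2/(2*√u)) = D*√2/(2*√u))
((J(-3) + 1)*2)*k(-10, d(5)) = ((-3 + 1)*2)*((7/3 - 1*5)*√2/(2*√(-10))) = (-2*2)*((7/3 - 5)*√2*(-I*√10/10)/2) = -2*(-8)*√2*(-I*√10/10)/3 = -16*I*√5/15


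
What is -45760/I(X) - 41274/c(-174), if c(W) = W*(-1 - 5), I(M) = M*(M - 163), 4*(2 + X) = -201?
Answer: -41371667/948822 ≈ -43.603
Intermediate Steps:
X = -209/4 (X = -2 + (¼)*(-201) = -2 - 201/4 = -209/4 ≈ -52.250)
I(M) = M*(-163 + M)
c(W) = -6*W (c(W) = W*(-6) = -6*W)
-45760/I(X) - 41274/c(-174) = -45760*(-4/(209*(-163 - 209/4))) - 41274/((-6*(-174))) = -45760/((-209/4*(-861/4))) - 41274/1044 = -45760/179949/16 - 41274*1/1044 = -45760*16/179949 - 2293/58 = -66560/16359 - 2293/58 = -41371667/948822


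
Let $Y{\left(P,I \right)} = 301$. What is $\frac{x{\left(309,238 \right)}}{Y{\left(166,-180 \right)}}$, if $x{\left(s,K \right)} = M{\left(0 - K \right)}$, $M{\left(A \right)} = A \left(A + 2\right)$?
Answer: $\frac{8024}{43} \approx 186.6$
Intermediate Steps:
$M{\left(A \right)} = A \left(2 + A\right)$
$x{\left(s,K \right)} = - K \left(2 - K\right)$ ($x{\left(s,K \right)} = \left(0 - K\right) \left(2 + \left(0 - K\right)\right) = - K \left(2 - K\right)$)
$\frac{x{\left(309,238 \right)}}{Y{\left(166,-180 \right)}} = \frac{238 \left(-2 + 238\right)}{301} = 238 \cdot 236 \cdot \frac{1}{301} = 56168 \cdot \frac{1}{301} = \frac{8024}{43}$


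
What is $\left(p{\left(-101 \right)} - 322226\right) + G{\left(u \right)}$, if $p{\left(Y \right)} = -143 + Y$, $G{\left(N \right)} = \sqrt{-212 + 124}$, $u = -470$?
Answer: $-322470 + 2 i \sqrt{22} \approx -3.2247 \cdot 10^{5} + 9.3808 i$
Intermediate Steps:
$G{\left(N \right)} = 2 i \sqrt{22}$ ($G{\left(N \right)} = \sqrt{-88} = 2 i \sqrt{22}$)
$\left(p{\left(-101 \right)} - 322226\right) + G{\left(u \right)} = \left(\left(-143 - 101\right) - 322226\right) + 2 i \sqrt{22} = \left(-244 - 322226\right) + 2 i \sqrt{22} = -322470 + 2 i \sqrt{22}$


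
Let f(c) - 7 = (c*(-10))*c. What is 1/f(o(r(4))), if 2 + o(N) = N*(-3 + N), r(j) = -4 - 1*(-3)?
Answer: -1/33 ≈ -0.030303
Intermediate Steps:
r(j) = -1 (r(j) = -4 + 3 = -1)
o(N) = -2 + N*(-3 + N)
f(c) = 7 - 10*c**2 (f(c) = 7 + (c*(-10))*c = 7 + (-10*c)*c = 7 - 10*c**2)
1/f(o(r(4))) = 1/(7 - 10*(-2 + (-1)**2 - 3*(-1))**2) = 1/(7 - 10*(-2 + 1 + 3)**2) = 1/(7 - 10*2**2) = 1/(7 - 10*4) = 1/(7 - 40) = 1/(-33) = -1/33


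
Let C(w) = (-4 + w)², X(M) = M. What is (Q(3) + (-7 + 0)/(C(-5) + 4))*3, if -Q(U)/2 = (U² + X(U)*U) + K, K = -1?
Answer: -8691/85 ≈ -102.25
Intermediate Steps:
Q(U) = 2 - 4*U² (Q(U) = -2*((U² + U*U) - 1) = -2*((U² + U²) - 1) = -2*(2*U² - 1) = -2*(-1 + 2*U²) = 2 - 4*U²)
(Q(3) + (-7 + 0)/(C(-5) + 4))*3 = ((2 - 4*3²) + (-7 + 0)/((-4 - 5)² + 4))*3 = ((2 - 4*9) - 7/((-9)² + 4))*3 = ((2 - 36) - 7/(81 + 4))*3 = (-34 - 7/85)*3 = -2897/85*3 = -8691/85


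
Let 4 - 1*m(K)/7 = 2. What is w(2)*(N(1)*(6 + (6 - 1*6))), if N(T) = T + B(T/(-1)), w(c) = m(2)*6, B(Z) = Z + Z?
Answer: -504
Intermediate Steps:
B(Z) = 2*Z
m(K) = 14 (m(K) = 28 - 7*2 = 28 - 14 = 14)
w(c) = 84 (w(c) = 14*6 = 84)
N(T) = -T (N(T) = T + 2*(T/(-1)) = T + 2*(T*(-1)) = T + 2*(-T) = T - 2*T = -T)
w(2)*(N(1)*(6 + (6 - 1*6))) = 84*((-1*1)*(6 + (6 - 1*6))) = 84*(-(6 + (6 - 6))) = 84*(-(6 + 0)) = 84*(-1*6) = 84*(-6) = -504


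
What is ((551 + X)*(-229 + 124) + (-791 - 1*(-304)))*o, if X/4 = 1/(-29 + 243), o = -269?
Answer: 1679314276/107 ≈ 1.5695e+7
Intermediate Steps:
X = 2/107 (X = 4/(-29 + 243) = 4/214 = 4*(1/214) = 2/107 ≈ 0.018692)
((551 + X)*(-229 + 124) + (-791 - 1*(-304)))*o = ((551 + 2/107)*(-229 + 124) + (-791 - 1*(-304)))*(-269) = ((58959/107)*(-105) + (-791 + 304))*(-269) = (-6190695/107 - 487)*(-269) = -6242804/107*(-269) = 1679314276/107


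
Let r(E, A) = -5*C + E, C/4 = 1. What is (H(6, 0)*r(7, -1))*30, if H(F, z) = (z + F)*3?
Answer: -7020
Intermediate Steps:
C = 4 (C = 4*1 = 4)
r(E, A) = -20 + E (r(E, A) = -5*4 + E = -20 + E)
H(F, z) = 3*F + 3*z (H(F, z) = (F + z)*3 = 3*F + 3*z)
(H(6, 0)*r(7, -1))*30 = ((3*6 + 3*0)*(-20 + 7))*30 = ((18 + 0)*(-13))*30 = (18*(-13))*30 = -234*30 = -7020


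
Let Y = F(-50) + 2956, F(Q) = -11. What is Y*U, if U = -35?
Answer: -103075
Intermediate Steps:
Y = 2945 (Y = -11 + 2956 = 2945)
Y*U = 2945*(-35) = -103075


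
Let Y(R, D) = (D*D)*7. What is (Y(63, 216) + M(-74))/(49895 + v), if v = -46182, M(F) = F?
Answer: 326518/3713 ≈ 87.939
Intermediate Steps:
Y(R, D) = 7*D² (Y(R, D) = D²*7 = 7*D²)
(Y(63, 216) + M(-74))/(49895 + v) = (7*216² - 74)/(49895 - 46182) = (7*46656 - 74)/3713 = (326592 - 74)*(1/3713) = 326518*(1/3713) = 326518/3713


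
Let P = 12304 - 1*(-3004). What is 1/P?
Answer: 1/15308 ≈ 6.5325e-5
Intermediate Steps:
P = 15308 (P = 12304 + 3004 = 15308)
1/P = 1/15308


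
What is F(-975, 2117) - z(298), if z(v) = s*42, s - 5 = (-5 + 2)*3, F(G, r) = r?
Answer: 2285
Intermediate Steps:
s = -4 (s = 5 + (-5 + 2)*3 = 5 - 3*3 = 5 - 9 = -4)
z(v) = -168 (z(v) = -4*42 = -168)
F(-975, 2117) - z(298) = 2117 - 1*(-168) = 2117 + 168 = 2285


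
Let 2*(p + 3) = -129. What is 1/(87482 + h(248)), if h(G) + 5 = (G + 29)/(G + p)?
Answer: 361/31579751 ≈ 1.1431e-5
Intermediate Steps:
p = -135/2 (p = -3 + (1/2)*(-129) = -3 - 129/2 = -135/2 ≈ -67.500)
h(G) = -5 + (29 + G)/(-135/2 + G) (h(G) = -5 + (G + 29)/(G - 135/2) = -5 + (29 + G)/(-135/2 + G))
1/(87482 + h(248)) = 1/(87482 + (733 - 8*248)/(-135 + 2*248)) = 1/(87482 + (733 - 1984)/(-135 + 496)) = 1/(87482 - 1251/361) = 1/(31579751/361) = 361/31579751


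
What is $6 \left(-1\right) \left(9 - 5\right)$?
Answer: $-24$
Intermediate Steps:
$6 \left(-1\right) \left(9 - 5\right) = \left(-6\right) 4 = -24$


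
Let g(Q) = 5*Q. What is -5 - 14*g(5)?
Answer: -355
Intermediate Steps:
-5 - 14*g(5) = -5 - 70*5 = -5 - 14*25 = -5 - 350 = -355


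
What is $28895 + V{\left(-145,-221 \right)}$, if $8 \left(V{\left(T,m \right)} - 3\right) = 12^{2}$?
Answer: $28916$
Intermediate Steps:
$V{\left(T,m \right)} = 21$ ($V{\left(T,m \right)} = 3 + \frac{12^{2}}{8} = 3 + \frac{1}{8} \cdot 144 = 3 + 18 = 21$)
$28895 + V{\left(-145,-221 \right)} = 28895 + 21 = 28916$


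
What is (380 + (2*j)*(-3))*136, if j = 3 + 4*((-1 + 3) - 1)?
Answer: 45968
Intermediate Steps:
j = 7 (j = 3 + 4*(2 - 1) = 3 + 4*1 = 3 + 4 = 7)
(380 + (2*j)*(-3))*136 = (380 + (2*7)*(-3))*136 = (380 + 14*(-3))*136 = (380 - 42)*136 = 338*136 = 45968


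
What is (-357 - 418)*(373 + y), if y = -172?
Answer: -155775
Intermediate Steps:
(-357 - 418)*(373 + y) = (-357 - 418)*(373 - 172) = -775*201 = -155775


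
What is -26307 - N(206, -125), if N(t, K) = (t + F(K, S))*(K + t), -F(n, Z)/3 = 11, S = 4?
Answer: -40320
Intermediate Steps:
F(n, Z) = -33 (F(n, Z) = -3*11 = -33)
N(t, K) = (-33 + t)*(K + t) (N(t, K) = (t - 33)*(K + t) = (-33 + t)*(K + t))
-26307 - N(206, -125) = -26307 - (206² - 33*(-125) - 33*206 - 125*206) = -26307 - (42436 + 4125 - 6798 - 25750) = -26307 - 1*14013 = -26307 - 14013 = -40320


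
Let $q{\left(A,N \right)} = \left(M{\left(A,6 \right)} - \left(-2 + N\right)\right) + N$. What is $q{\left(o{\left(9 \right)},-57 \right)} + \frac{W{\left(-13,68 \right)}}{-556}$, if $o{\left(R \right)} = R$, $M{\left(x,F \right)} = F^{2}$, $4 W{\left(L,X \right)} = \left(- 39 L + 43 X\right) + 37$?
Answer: $\frac{20261}{556} \approx 36.441$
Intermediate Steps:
$W{\left(L,X \right)} = \frac{37}{4} - \frac{39 L}{4} + \frac{43 X}{4}$ ($W{\left(L,X \right)} = \frac{\left(- 39 L + 43 X\right) + 37}{4} = \frac{37 - 39 L + 43 X}{4} = \frac{37}{4} - \frac{39 L}{4} + \frac{43 X}{4}$)
$q{\left(A,N \right)} = 38$ ($q{\left(A,N \right)} = \left(6^{2} - \left(-2 + N\right)\right) + N = \left(36 - \left(-2 + N\right)\right) + N = \left(38 - N\right) + N = 38$)
$q{\left(o{\left(9 \right)},-57 \right)} + \frac{W{\left(-13,68 \right)}}{-556} = 38 + \frac{\frac{37}{4} - - \frac{507}{4} + \frac{43}{4} \cdot 68}{-556} = 38 + \left(\frac{37}{4} + \frac{507}{4} + 731\right) \left(- \frac{1}{556}\right) = 38 + 867 \left(- \frac{1}{556}\right) = 38 - \frac{867}{556} = \frac{20261}{556}$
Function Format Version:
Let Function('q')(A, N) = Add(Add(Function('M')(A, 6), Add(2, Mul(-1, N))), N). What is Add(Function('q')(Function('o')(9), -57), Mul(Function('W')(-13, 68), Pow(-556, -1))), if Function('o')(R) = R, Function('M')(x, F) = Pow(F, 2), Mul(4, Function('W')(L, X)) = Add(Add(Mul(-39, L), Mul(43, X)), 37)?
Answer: Rational(20261, 556) ≈ 36.441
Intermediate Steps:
Function('W')(L, X) = Add(Rational(37, 4), Mul(Rational(-39, 4), L), Mul(Rational(43, 4), X)) (Function('W')(L, X) = Mul(Rational(1, 4), Add(Add(Mul(-39, L), Mul(43, X)), 37)) = Mul(Rational(1, 4), Add(37, Mul(-39, L), Mul(43, X))) = Add(Rational(37, 4), Mul(Rational(-39, 4), L), Mul(Rational(43, 4), X)))
Function('q')(A, N) = 38 (Function('q')(A, N) = Add(Add(Pow(6, 2), Add(2, Mul(-1, N))), N) = Add(Add(36, Add(2, Mul(-1, N))), N) = Add(Add(38, Mul(-1, N)), N) = 38)
Add(Function('q')(Function('o')(9), -57), Mul(Function('W')(-13, 68), Pow(-556, -1))) = Add(38, Mul(Add(Rational(37, 4), Mul(Rational(-39, 4), -13), Mul(Rational(43, 4), 68)), Pow(-556, -1))) = Add(38, Mul(Add(Rational(37, 4), Rational(507, 4), 731), Rational(-1, 556))) = Add(38, Mul(867, Rational(-1, 556))) = Add(38, Rational(-867, 556)) = Rational(20261, 556)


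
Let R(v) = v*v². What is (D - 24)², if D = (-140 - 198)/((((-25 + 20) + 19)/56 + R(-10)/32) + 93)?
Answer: 833569/961 ≈ 867.40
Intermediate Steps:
R(v) = v³
D = -169/31 (D = (-140 - 198)/((((-25 + 20) + 19)/56 + (-10)³/32) + 93) = -338/(((-5 + 19)*(1/56) - 1000*1/32) + 93) = -338/((14*(1/56) - 125/4) + 93) = -338/((¼ - 125/4) + 93) = -338/(-31 + 93) = -338/62 = -338*1/62 = -169/31 ≈ -5.4516)
(D - 24)² = (-169/31 - 24)² = (-913/31)² = 833569/961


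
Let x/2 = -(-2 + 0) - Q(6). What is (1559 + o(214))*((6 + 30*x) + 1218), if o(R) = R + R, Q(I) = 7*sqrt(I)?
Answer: 2670528 - 834540*sqrt(6) ≈ 6.2633e+5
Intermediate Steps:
x = 4 - 14*sqrt(6) (x = 2*(-(-2 + 0) - 7*sqrt(6)) = 2*(-1*(-2) - 7*sqrt(6)) = 2*(2 - 7*sqrt(6)) = 4 - 14*sqrt(6) ≈ -30.293)
o(R) = 2*R
(1559 + o(214))*((6 + 30*x) + 1218) = (1559 + 2*214)*((6 + 30*(4 - 14*sqrt(6))) + 1218) = (1559 + 428)*((6 + (120 - 420*sqrt(6))) + 1218) = 1987*((126 - 420*sqrt(6)) + 1218) = 1987*(1344 - 420*sqrt(6)) = 2670528 - 834540*sqrt(6)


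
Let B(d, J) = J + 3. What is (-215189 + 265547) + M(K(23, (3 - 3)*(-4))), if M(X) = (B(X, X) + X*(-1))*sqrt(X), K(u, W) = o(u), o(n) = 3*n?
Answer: 50358 + 3*sqrt(69) ≈ 50383.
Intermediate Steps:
K(u, W) = 3*u
B(d, J) = 3 + J
M(X) = 3*sqrt(X) (M(X) = ((3 + X) + X*(-1))*sqrt(X) = ((3 + X) - X)*sqrt(X) = 3*sqrt(X))
(-215189 + 265547) + M(K(23, (3 - 3)*(-4))) = (-215189 + 265547) + 3*sqrt(3*23) = 50358 + 3*sqrt(69)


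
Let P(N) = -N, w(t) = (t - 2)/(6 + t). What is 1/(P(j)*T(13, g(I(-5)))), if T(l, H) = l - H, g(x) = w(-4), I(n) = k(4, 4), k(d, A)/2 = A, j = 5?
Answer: -1/80 ≈ -0.012500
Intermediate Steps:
k(d, A) = 2*A
I(n) = 8 (I(n) = 2*4 = 8)
w(t) = (-2 + t)/(6 + t)
g(x) = -3 (g(x) = (-2 - 4)/(6 - 4) = -6/2 = (1/2)*(-6) = -3)
1/(P(j)*T(13, g(I(-5)))) = 1/((-1*5)*(13 - 1*(-3))) = 1/(-5*(13 + 3)) = 1/(-5*16) = 1/(-80) = -1/80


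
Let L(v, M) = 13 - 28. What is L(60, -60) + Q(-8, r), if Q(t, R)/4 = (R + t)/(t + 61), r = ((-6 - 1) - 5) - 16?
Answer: -939/53 ≈ -17.717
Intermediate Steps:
L(v, M) = -15
r = -28 (r = (-7 - 5) - 16 = -12 - 16 = -28)
Q(t, R) = 4*(R + t)/(61 + t) (Q(t, R) = 4*((R + t)/(t + 61)) = 4*((R + t)/(61 + t)) = 4*(R + t)/(61 + t))
L(60, -60) + Q(-8, r) = -15 + 4*(-28 - 8)/(61 - 8) = -15 + 4*(-36)/53 = -15 + 4*(1/53)*(-36) = -15 - 144/53 = -939/53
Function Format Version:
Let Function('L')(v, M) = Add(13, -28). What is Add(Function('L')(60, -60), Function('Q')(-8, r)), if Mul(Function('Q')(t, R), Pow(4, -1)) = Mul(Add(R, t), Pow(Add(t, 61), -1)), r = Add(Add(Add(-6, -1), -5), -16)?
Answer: Rational(-939, 53) ≈ -17.717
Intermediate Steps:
Function('L')(v, M) = -15
r = -28 (r = Add(Add(-7, -5), -16) = Add(-12, -16) = -28)
Function('Q')(t, R) = Mul(4, Pow(Add(61, t), -1), Add(R, t)) (Function('Q')(t, R) = Mul(4, Mul(Add(R, t), Pow(Add(t, 61), -1))) = Mul(4, Mul(Add(R, t), Pow(Add(61, t), -1))) = Mul(4, Mul(Pow(Add(61, t), -1), Add(R, t))) = Mul(4, Pow(Add(61, t), -1), Add(R, t)))
Add(Function('L')(60, -60), Function('Q')(-8, r)) = Add(-15, Mul(4, Pow(Add(61, -8), -1), Add(-28, -8))) = Add(-15, Mul(4, Pow(53, -1), -36)) = Add(-15, Mul(4, Rational(1, 53), -36)) = Add(-15, Rational(-144, 53)) = Rational(-939, 53)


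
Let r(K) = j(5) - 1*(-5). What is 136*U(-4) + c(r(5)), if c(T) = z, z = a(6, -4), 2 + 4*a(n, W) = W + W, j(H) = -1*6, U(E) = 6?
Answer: 1627/2 ≈ 813.50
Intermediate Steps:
j(H) = -6
a(n, W) = -½ + W/2 (a(n, W) = -½ + (W + W)/4 = -½ + (2*W)/4 = -½ + W/2)
z = -5/2 (z = -½ + (½)*(-4) = -½ - 2 = -5/2 ≈ -2.5000)
r(K) = -1 (r(K) = -6 - 1*(-5) = -6 + 5 = -1)
c(T) = -5/2
136*U(-4) + c(r(5)) = 136*6 - 5/2 = 816 - 5/2 = 1627/2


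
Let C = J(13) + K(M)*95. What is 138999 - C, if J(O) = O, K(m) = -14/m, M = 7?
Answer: 139176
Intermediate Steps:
C = -177 (C = 13 - 14/7*95 = 13 - 14*1/7*95 = 13 - 2*95 = 13 - 190 = -177)
138999 - C = 138999 - 1*(-177) = 138999 + 177 = 139176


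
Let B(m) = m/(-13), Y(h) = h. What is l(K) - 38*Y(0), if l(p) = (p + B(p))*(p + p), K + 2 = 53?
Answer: 62424/13 ≈ 4801.8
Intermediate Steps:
K = 51 (K = -2 + 53 = 51)
B(m) = -m/13 (B(m) = m*(-1/13) = -m/13)
l(p) = 24*p**2/13 (l(p) = (p - p/13)*(p + p) = (12*p/13)*(2*p) = 24*p**2/13)
l(K) - 38*Y(0) = (24/13)*51**2 - 38*0 = (24/13)*2601 + 0 = 62424/13 + 0 = 62424/13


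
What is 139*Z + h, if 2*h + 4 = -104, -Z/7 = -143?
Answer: 139085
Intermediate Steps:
Z = 1001 (Z = -7*(-143) = 1001)
h = -54 (h = -2 + (½)*(-104) = -2 - 52 = -54)
139*Z + h = 139*1001 - 54 = 139139 - 54 = 139085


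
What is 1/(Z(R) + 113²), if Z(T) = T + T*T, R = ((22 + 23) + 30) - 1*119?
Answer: 1/14661 ≈ 6.8208e-5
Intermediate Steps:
R = -44 (R = (45 + 30) - 119 = 75 - 119 = -44)
Z(T) = T + T²
1/(Z(R) + 113²) = 1/(-44*(1 - 44) + 113²) = 1/(-44*(-43) + 12769) = 1/(1892 + 12769) = 1/14661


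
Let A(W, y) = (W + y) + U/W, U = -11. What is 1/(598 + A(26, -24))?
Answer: 26/15589 ≈ 0.0016678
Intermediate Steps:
A(W, y) = W + y - 11/W (A(W, y) = (W + y) - 11/W = W + y - 11/W)
1/(598 + A(26, -24)) = 1/(598 + (26 - 24 - 11/26)) = 1/(598 + 41/26) = 1/(15589/26) = 26/15589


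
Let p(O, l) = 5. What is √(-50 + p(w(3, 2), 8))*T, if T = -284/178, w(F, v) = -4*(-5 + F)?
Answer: -426*I*√5/89 ≈ -10.703*I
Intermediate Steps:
w(F, v) = 20 - 4*F
T = -142/89 (T = -284*1/178 = -142/89 ≈ -1.5955)
√(-50 + p(w(3, 2), 8))*T = √(-50 + 5)*(-142/89) = √(-45)*(-142/89) = (3*I*√5)*(-142/89) = -426*I*√5/89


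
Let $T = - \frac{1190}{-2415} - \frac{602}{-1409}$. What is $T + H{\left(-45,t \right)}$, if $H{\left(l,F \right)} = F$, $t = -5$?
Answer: $- \frac{396661}{97221} \approx -4.08$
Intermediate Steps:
$T = \frac{89444}{97221}$ ($T = \left(-1190\right) \left(- \frac{1}{2415}\right) - - \frac{602}{1409} = \frac{34}{69} + \frac{602}{1409} = \frac{89444}{97221} \approx 0.92001$)
$T + H{\left(-45,t \right)} = \frac{89444}{97221} - 5 = - \frac{396661}{97221}$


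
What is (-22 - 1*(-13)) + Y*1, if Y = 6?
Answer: -3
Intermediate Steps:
(-22 - 1*(-13)) + Y*1 = (-22 - 1*(-13)) + 6*1 = (-22 + 13) + 6 = -9 + 6 = -3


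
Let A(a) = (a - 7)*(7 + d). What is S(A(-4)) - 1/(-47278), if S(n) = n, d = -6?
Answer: -520057/47278 ≈ -11.000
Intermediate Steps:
A(a) = -7 + a (A(a) = (a - 7)*(7 - 6) = (-7 + a)*1 = -7 + a)
S(A(-4)) - 1/(-47278) = (-7 - 4) - 1/(-47278) = -11 - 1*(-1/47278) = -11 + 1/47278 = -520057/47278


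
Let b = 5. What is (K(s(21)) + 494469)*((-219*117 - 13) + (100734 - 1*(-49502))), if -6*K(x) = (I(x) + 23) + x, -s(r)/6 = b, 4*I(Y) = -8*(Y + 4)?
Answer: 61609902900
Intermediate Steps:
I(Y) = -8 - 2*Y (I(Y) = (-8*(Y + 4))/4 = (-8*(4 + Y))/4 = (-32 - 8*Y)/4 = -8 - 2*Y)
s(r) = -30 (s(r) = -6*5 = -30)
K(x) = -5/2 + x/6 (K(x) = -(((-8 - 2*x) + 23) + x)/6 = -((15 - 2*x) + x)/6 = -(15 - x)/6 = -5/2 + x/6)
(K(s(21)) + 494469)*((-219*117 - 13) + (100734 - 1*(-49502))) = ((-5/2 + (1/6)*(-30)) + 494469)*((-219*117 - 13) + (100734 - 1*(-49502))) = ((-5/2 - 5) + 494469)*((-25623 - 13) + (100734 + 49502)) = (-15/2 + 494469)*(-25636 + 150236) = (988923/2)*124600 = 61609902900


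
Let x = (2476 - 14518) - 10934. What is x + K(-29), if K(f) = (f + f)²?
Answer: -19612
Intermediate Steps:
x = -22976 (x = -12042 - 10934 = -22976)
K(f) = 4*f² (K(f) = (2*f)² = 4*f²)
x + K(-29) = -22976 + 4*(-29)² = -22976 + 4*841 = -22976 + 3364 = -19612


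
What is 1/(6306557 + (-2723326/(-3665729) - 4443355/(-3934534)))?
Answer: 14422935385286/90959091117777141181 ≈ 1.5857e-7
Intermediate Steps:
1/(6306557 + (-2723326/(-3665729) - 4443355/(-3934534))) = 1/(6306557 + (-2723326*(-1/3665729) - 4443355*(-1/3934534))) = 1/(6306557 + (2723326/3665729 + 4443355/3934534)) = 1/(6306557 + 27003154020879/14422935385286) = 1/(90959091117777141181/14422935385286) = 14422935385286/90959091117777141181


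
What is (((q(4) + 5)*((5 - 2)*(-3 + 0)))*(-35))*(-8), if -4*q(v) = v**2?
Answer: -2520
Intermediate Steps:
q(v) = -v**2/4
(((q(4) + 5)*((5 - 2)*(-3 + 0)))*(-35))*(-8) = (((-1/4*4**2 + 5)*((5 - 2)*(-3 + 0)))*(-35))*(-8) = (((-1/4*16 + 5)*(3*(-3)))*(-35))*(-8) = (((-4 + 5)*(-9))*(-35))*(-8) = ((1*(-9))*(-35))*(-8) = -9*(-35)*(-8) = 315*(-8) = -2520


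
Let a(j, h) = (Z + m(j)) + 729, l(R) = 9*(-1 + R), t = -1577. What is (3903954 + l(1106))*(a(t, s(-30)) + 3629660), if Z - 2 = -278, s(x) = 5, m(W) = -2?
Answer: 14207887812789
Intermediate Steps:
Z = -276 (Z = 2 - 278 = -276)
l(R) = -9 + 9*R
a(j, h) = 451 (a(j, h) = (-276 - 2) + 729 = -278 + 729 = 451)
(3903954 + l(1106))*(a(t, s(-30)) + 3629660) = (3903954 + (-9 + 9*1106))*(451 + 3629660) = (3903954 + (-9 + 9954))*3630111 = (3903954 + 9945)*3630111 = 3913899*3630111 = 14207887812789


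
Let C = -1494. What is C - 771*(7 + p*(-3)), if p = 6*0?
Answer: -6891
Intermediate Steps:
p = 0
C - 771*(7 + p*(-3)) = -1494 - 771*(7 + 0*(-3)) = -1494 - 771*(7 + 0) = -1494 - 771*7 = -1494 - 5397 = -6891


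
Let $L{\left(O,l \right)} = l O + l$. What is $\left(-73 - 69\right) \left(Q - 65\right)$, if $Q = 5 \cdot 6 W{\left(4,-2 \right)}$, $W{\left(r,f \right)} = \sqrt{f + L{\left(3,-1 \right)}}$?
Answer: $9230 - 4260 i \sqrt{6} \approx 9230.0 - 10435.0 i$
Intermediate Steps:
$L{\left(O,l \right)} = l + O l$ ($L{\left(O,l \right)} = O l + l = l + O l$)
$W{\left(r,f \right)} = \sqrt{-4 + f}$ ($W{\left(r,f \right)} = \sqrt{f - \left(1 + 3\right)} = \sqrt{f - 4} = \sqrt{-4 + f}$)
$Q = 30 i \sqrt{6}$ ($Q = 5 \cdot 6 \sqrt{-4 - 2} = 30 \sqrt{-6} = 30 i \sqrt{6} \approx 73.485 i$)
$\left(-73 - 69\right) \left(Q - 65\right) = \left(-73 - 69\right) \left(30 i \sqrt{6} - 65\right) = - 142 \left(-65 + 30 i \sqrt{6}\right) = 9230 - 4260 i \sqrt{6}$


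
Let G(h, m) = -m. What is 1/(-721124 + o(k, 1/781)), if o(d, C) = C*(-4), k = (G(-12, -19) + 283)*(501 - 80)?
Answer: -781/563197848 ≈ -1.3867e-6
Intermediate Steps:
k = 127142 (k = (-1*(-19) + 283)*(501 - 80) = (19 + 283)*421 = 302*421 = 127142)
o(d, C) = -4*C
1/(-721124 + o(k, 1/781)) = 1/(-721124 - 4/781) = 1/(-563197848/781) = -781/563197848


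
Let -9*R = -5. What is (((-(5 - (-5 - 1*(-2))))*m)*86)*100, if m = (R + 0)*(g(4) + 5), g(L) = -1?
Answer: -1376000/9 ≈ -1.5289e+5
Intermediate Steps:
R = 5/9 (R = -⅑*(-5) = 5/9 ≈ 0.55556)
m = 20/9 (m = (5/9 + 0)*(-1 + 5) = (5/9)*4 = 20/9 ≈ 2.2222)
(((-(5 - (-5 - 1*(-2))))*m)*86)*100 = ((-(5 - (-5 - 1*(-2)))*(20/9))*86)*100 = ((-(5 - (-5 + 2))*(20/9))*86)*100 = ((-(5 - 1*(-3))*(20/9))*86)*100 = ((-(5 + 3)*(20/9))*86)*100 = ((-1*8*(20/9))*86)*100 = (-8*20/9*86)*100 = -160/9*86*100 = -13760/9*100 = -1376000/9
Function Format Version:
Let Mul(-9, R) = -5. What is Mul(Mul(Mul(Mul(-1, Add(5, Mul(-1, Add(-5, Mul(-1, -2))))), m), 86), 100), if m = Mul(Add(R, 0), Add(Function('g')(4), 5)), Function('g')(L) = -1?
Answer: Rational(-1376000, 9) ≈ -1.5289e+5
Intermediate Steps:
R = Rational(5, 9) (R = Mul(Rational(-1, 9), -5) = Rational(5, 9) ≈ 0.55556)
m = Rational(20, 9) (m = Mul(Add(Rational(5, 9), 0), Add(-1, 5)) = Mul(Rational(5, 9), 4) = Rational(20, 9) ≈ 2.2222)
Mul(Mul(Mul(Mul(-1, Add(5, Mul(-1, Add(-5, Mul(-1, -2))))), m), 86), 100) = Mul(Mul(Mul(Mul(-1, Add(5, Mul(-1, Add(-5, Mul(-1, -2))))), Rational(20, 9)), 86), 100) = Mul(Mul(Mul(Mul(-1, Add(5, Mul(-1, Add(-5, 2)))), Rational(20, 9)), 86), 100) = Mul(Mul(Mul(Mul(-1, Add(5, Mul(-1, -3))), Rational(20, 9)), 86), 100) = Mul(Mul(Mul(Mul(-1, Add(5, 3)), Rational(20, 9)), 86), 100) = Mul(Mul(Mul(Mul(-1, 8), Rational(20, 9)), 86), 100) = Mul(Mul(Mul(-8, Rational(20, 9)), 86), 100) = Mul(Mul(Rational(-160, 9), 86), 100) = Mul(Rational(-13760, 9), 100) = Rational(-1376000, 9)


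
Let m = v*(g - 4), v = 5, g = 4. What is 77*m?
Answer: 0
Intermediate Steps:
m = 0 (m = 5*(4 - 4) = 5*0 = 0)
77*m = 77*0 = 0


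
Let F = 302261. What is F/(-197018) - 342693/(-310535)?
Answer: -26345930161/61180984630 ≈ -0.43062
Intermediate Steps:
F/(-197018) - 342693/(-310535) = 302261/(-197018) - 342693/(-310535) = 302261*(-1/197018) - 342693*(-1/310535) = -302261/197018 + 342693/310535 = -26345930161/61180984630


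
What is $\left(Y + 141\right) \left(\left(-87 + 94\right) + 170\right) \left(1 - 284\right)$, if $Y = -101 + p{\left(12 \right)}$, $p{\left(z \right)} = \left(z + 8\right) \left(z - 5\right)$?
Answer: $-9016380$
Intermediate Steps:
$p{\left(z \right)} = \left(-5 + z\right) \left(8 + z\right)$ ($p{\left(z \right)} = \left(8 + z\right) \left(-5 + z\right) = \left(-5 + z\right) \left(8 + z\right)$)
$Y = 39$ ($Y = -101 + \left(-40 + 12^{2} + 3 \cdot 12\right) = -101 + \left(-40 + 144 + 36\right) = -101 + 140 = 39$)
$\left(Y + 141\right) \left(\left(-87 + 94\right) + 170\right) \left(1 - 284\right) = \left(39 + 141\right) \left(\left(-87 + 94\right) + 170\right) \left(1 - 284\right) = 180 \left(7 + 170\right) \left(-283\right) = 180 \cdot 177 \left(-283\right) = 31860 \left(-283\right) = -9016380$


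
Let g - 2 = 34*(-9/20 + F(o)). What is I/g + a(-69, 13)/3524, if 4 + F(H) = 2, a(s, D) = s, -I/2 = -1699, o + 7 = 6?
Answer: -119801617/2865012 ≈ -41.815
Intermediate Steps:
o = -1 (o = -7 + 6 = -1)
I = 3398 (I = -2*(-1699) = 3398)
F(H) = -2 (F(H) = -4 + 2 = -2)
g = -813/10 (g = 2 + 34*(-9/20 - 2) = 2 + 34*(-49/20) = 2 - 833/10 = -813/10 ≈ -81.300)
I/g + a(-69, 13)/3524 = 3398/(-813/10) - 69/3524 = 3398*(-10/813) - 69*1/3524 = -33980/813 - 69/3524 = -119801617/2865012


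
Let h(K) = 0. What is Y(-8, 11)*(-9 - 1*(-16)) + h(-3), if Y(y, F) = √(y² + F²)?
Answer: 7*√185 ≈ 95.210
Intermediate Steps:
Y(y, F) = √(F² + y²)
Y(-8, 11)*(-9 - 1*(-16)) + h(-3) = √(11² + (-8)²)*(-9 - 1*(-16)) + 0 = √(121 + 64)*(-9 + 16) + 0 = √185*7 + 0 = 7*√185 + 0 = 7*√185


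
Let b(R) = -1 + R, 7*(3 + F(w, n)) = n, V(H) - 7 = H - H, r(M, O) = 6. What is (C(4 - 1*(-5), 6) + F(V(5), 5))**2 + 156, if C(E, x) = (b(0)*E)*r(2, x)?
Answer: 162880/49 ≈ 3324.1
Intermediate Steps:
V(H) = 7 (V(H) = 7 + (H - H) = 7 + 0 = 7)
F(w, n) = -3 + n/7
C(E, x) = -6*E (C(E, x) = ((-1 + 0)*E)*6 = -E*6 = -6*E)
(C(4 - 1*(-5), 6) + F(V(5), 5))**2 + 156 = (-6*(4 - 1*(-5)) + (-3 + (1/7)*5))**2 + 156 = (-6*(4 + 5) + (-3 + 5/7))**2 + 156 = (-6*9 - 16/7)**2 + 156 = (-54 - 16/7)**2 + 156 = (-394/7)**2 + 156 = 155236/49 + 156 = 162880/49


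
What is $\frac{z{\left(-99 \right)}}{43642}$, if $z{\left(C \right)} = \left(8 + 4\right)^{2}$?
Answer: $\frac{72}{21821} \approx 0.0032996$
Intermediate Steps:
$z{\left(C \right)} = 144$ ($z{\left(C \right)} = 12^{2} = 144$)
$\frac{z{\left(-99 \right)}}{43642} = \frac{144}{43642} = 144 \cdot \frac{1}{43642} = \frac{72}{21821}$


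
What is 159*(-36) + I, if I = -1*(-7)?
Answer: -5717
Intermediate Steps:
I = 7
159*(-36) + I = 159*(-36) + 7 = -5724 + 7 = -5717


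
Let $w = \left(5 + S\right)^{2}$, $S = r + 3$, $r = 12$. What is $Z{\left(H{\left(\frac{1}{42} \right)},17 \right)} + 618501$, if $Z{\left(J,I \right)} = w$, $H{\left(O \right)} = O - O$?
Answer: $618901$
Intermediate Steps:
$S = 15$ ($S = 12 + 3 = 15$)
$H{\left(O \right)} = 0$
$w = 400$ ($w = \left(5 + 15\right)^{2} = 20^{2} = 400$)
$Z{\left(J,I \right)} = 400$
$Z{\left(H{\left(\frac{1}{42} \right)},17 \right)} + 618501 = 400 + 618501 = 618901$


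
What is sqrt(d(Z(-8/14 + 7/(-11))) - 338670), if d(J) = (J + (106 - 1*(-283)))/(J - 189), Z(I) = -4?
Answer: I*sqrt(12615193135)/193 ≈ 581.96*I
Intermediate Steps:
d(J) = (389 + J)/(-189 + J) (d(J) = (J + (106 + 283))/(-189 + J) = (J + 389)/(-189 + J) = (389 + J)/(-189 + J))
sqrt(d(Z(-8/14 + 7/(-11))) - 338670) = sqrt((389 - 4)/(-189 - 4) - 338670) = sqrt(385/(-193) - 338670) = sqrt(-1/193*385 - 338670) = sqrt(-385/193 - 338670) = sqrt(-65363695/193) = I*sqrt(12615193135)/193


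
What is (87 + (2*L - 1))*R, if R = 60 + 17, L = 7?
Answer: 7700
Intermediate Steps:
R = 77
(87 + (2*L - 1))*R = (87 + (2*7 - 1))*77 = (87 + (14 - 1))*77 = (87 + 13)*77 = 100*77 = 7700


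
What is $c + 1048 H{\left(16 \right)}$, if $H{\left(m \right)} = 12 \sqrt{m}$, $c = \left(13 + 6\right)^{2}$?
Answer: $50665$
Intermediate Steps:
$c = 361$ ($c = 19^{2} = 361$)
$c + 1048 H{\left(16 \right)} = 361 + 1048 \cdot 12 \sqrt{16} = 361 + 1048 \cdot 12 \cdot 4 = 361 + 1048 \cdot 48 = 361 + 50304 = 50665$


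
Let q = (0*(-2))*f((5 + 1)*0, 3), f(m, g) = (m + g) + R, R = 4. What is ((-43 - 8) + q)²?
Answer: 2601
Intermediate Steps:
f(m, g) = 4 + g + m (f(m, g) = (m + g) + 4 = (g + m) + 4 = 4 + g + m)
q = 0 (q = (0*(-2))*(4 + 3 + (5 + 1)*0) = 0*(4 + 3 + 6*0) = 0*(4 + 3 + 0) = 0*7 = 0)
((-43 - 8) + q)² = ((-43 - 8) + 0)² = (-51 + 0)² = (-51)² = 2601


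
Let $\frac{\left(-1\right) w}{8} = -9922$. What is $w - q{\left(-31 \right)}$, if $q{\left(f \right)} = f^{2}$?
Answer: $78415$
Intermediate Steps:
$w = 79376$ ($w = \left(-8\right) \left(-9922\right) = 79376$)
$w - q{\left(-31 \right)} = 79376 - \left(-31\right)^{2} = 79376 - 961 = 78415$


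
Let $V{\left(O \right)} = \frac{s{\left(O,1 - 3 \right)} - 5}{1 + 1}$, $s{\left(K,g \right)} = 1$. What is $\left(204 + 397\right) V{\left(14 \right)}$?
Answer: $-1202$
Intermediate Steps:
$V{\left(O \right)} = -2$ ($V{\left(O \right)} = \frac{1 - 5}{1 + 1} = - \frac{4}{2} = \left(-4\right) \frac{1}{2} = -2$)
$\left(204 + 397\right) V{\left(14 \right)} = \left(204 + 397\right) \left(-2\right) = 601 \left(-2\right) = -1202$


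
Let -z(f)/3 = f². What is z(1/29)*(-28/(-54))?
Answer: -14/7569 ≈ -0.0018496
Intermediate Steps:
z(f) = -3*f²
z(1/29)*(-28/(-54)) = (-3*(1/29)²)*(-28/(-54)) = (-3*(1/29)²)*(-28*(-1/54)) = -3*1/841*(14/27) = -3/841*14/27 = -14/7569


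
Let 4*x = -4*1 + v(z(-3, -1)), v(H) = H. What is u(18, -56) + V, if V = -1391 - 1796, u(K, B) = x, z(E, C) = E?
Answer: -12755/4 ≈ -3188.8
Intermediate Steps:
x = -7/4 (x = (-4*1 - 3)/4 = (-4 - 3)/4 = (1/4)*(-7) = -7/4 ≈ -1.7500)
u(K, B) = -7/4
V = -3187
u(18, -56) + V = -7/4 - 3187 = -12755/4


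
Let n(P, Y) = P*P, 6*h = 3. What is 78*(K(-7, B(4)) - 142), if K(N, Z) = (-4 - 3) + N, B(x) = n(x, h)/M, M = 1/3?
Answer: -12168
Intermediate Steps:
M = 1/3 ≈ 0.33333
h = 1/2 (h = (1/6)*3 = 1/2 ≈ 0.50000)
n(P, Y) = P**2
B(x) = 3*x**2 (B(x) = x**2/(1/3) = x**2*3 = 3*x**2)
K(N, Z) = -7 + N
78*(K(-7, B(4)) - 142) = 78*((-7 - 7) - 142) = 78*(-14 - 142) = 78*(-156) = -12168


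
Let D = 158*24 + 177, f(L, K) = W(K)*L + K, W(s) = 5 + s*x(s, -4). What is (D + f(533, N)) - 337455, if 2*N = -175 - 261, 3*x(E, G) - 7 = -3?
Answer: -1457893/3 ≈ -4.8596e+5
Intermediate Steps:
x(E, G) = 4/3 (x(E, G) = 7/3 + (1/3)*(-3) = 7/3 - 1 = 4/3)
W(s) = 5 + 4*s/3 (W(s) = 5 + s*(4/3) = 5 + 4*s/3)
N = -218 (N = (-175 - 261)/2 = (1/2)*(-436) = -218)
f(L, K) = K + L*(5 + 4*K/3) (f(L, K) = (5 + 4*K/3)*L + K = L*(5 + 4*K/3) + K = K + L*(5 + 4*K/3))
D = 3969 (D = 3792 + 177 = 3969)
(D + f(533, N)) - 337455 = (3969 + (-218 + (1/3)*533*(15 + 4*(-218)))) - 337455 = (3969 + (-218 + (1/3)*533*(15 - 872))) - 337455 = (3969 + (-218 + (1/3)*533*(-857))) - 337455 = (3969 + (-218 - 456781/3)) - 337455 = (3969 - 457435/3) - 337455 = -445528/3 - 337455 = -1457893/3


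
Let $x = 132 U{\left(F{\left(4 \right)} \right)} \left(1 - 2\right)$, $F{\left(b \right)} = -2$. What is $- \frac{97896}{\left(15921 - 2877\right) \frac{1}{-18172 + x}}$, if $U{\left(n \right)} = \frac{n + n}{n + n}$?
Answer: $\frac{149324032}{1087} \approx 1.3737 \cdot 10^{5}$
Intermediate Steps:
$U{\left(n \right)} = 1$ ($U{\left(n \right)} = \frac{2 n}{2 n} = 2 n \frac{1}{2 n} = 1$)
$x = -132$ ($x = 132 \cdot 1 \left(1 - 2\right) = 132 \cdot 1 \left(-1\right) = 132 \left(-1\right) = -132$)
$- \frac{97896}{\left(15921 - 2877\right) \frac{1}{-18172 + x}} = - \frac{97896}{\left(15921 - 2877\right) \frac{1}{-18172 - 132}} = - \frac{97896}{13044 \frac{1}{-18304}} = - \frac{97896}{13044 \left(- \frac{1}{18304}\right)} = - \frac{97896}{- \frac{3261}{4576}} = \left(-97896\right) \left(- \frac{4576}{3261}\right) = \frac{149324032}{1087}$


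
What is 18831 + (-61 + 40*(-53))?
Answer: 16650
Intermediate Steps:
18831 + (-61 + 40*(-53)) = 18831 + (-61 - 2120) = 18831 - 2181 = 16650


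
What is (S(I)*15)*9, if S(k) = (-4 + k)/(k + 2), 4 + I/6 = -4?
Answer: 3510/23 ≈ 152.61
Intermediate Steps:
I = -48 (I = -24 + 6*(-4) = -24 - 24 = -48)
S(k) = (-4 + k)/(2 + k)
(S(I)*15)*9 = (((-4 - 48)/(2 - 48))*15)*9 = ((-52/(-46))*15)*9 = (-1/46*(-52)*15)*9 = ((26/23)*15)*9 = (390/23)*9 = 3510/23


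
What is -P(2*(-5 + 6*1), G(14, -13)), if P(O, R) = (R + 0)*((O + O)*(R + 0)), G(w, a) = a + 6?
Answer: -196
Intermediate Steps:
G(w, a) = 6 + a
P(O, R) = 2*O*R**2 (P(O, R) = R*((2*O)*R) = R*(2*O*R) = 2*O*R**2)
-P(2*(-5 + 6*1), G(14, -13)) = -2*2*(-5 + 6*1)*(6 - 13)**2 = -2*2*(-5 + 6)*(-7)**2 = -2*2*1*49 = -2*2*49 = -1*196 = -196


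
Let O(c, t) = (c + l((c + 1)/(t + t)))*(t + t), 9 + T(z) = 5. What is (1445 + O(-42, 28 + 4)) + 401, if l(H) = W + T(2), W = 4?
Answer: -842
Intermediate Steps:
T(z) = -4 (T(z) = -9 + 5 = -4)
l(H) = 0 (l(H) = 4 - 4 = 0)
O(c, t) = 2*c*t (O(c, t) = (c + 0)*(t + t) = c*(2*t) = 2*c*t)
(1445 + O(-42, 28 + 4)) + 401 = (1445 + 2*(-42)*(28 + 4)) + 401 = (1445 + 2*(-42)*32) + 401 = (1445 - 2688) + 401 = -1243 + 401 = -842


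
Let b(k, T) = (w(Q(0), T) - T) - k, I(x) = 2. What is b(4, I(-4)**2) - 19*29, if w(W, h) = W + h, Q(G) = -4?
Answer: -559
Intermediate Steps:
b(k, T) = -4 - k (b(k, T) = ((-4 + T) - T) - k = -4 - k)
b(4, I(-4)**2) - 19*29 = (-4 - 1*4) - 19*29 = (-4 - 4) - 551 = -8 - 551 = -559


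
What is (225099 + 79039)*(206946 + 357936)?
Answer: 171802081716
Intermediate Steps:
(225099 + 79039)*(206946 + 357936) = 304138*564882 = 171802081716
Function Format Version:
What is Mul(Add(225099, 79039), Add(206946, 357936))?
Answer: 171802081716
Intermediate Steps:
Mul(Add(225099, 79039), Add(206946, 357936)) = Mul(304138, 564882) = 171802081716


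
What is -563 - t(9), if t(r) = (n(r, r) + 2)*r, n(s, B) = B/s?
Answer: -590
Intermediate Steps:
t(r) = 3*r (t(r) = (r/r + 2)*r = (1 + 2)*r = 3*r)
-563 - t(9) = -563 - 3*9 = -563 - 1*27 = -563 - 27 = -590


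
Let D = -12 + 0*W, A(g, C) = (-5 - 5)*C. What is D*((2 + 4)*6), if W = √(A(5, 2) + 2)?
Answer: -432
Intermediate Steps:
A(g, C) = -10*C
W = 3*I*√2 (W = √(-10*2 + 2) = √(-20 + 2) = √(-18) = 3*I*√2 ≈ 4.2426*I)
D = -12 (D = -12 + 0*(3*I*√2) = -12 + 0 = -12)
D*((2 + 4)*6) = -12*(2 + 4)*6 = -72*6 = -12*36 = -432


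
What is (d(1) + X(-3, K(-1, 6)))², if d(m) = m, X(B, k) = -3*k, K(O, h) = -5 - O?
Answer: 169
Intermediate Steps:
(d(1) + X(-3, K(-1, 6)))² = (1 - 3*(-5 - 1*(-1)))² = (1 - 3*(-5 + 1))² = (1 - 3*(-4))² = (1 + 12)² = 13² = 169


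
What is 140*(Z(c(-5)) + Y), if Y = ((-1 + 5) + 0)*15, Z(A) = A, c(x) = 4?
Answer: 8960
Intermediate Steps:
Y = 60 (Y = (4 + 0)*15 = 4*15 = 60)
140*(Z(c(-5)) + Y) = 140*(4 + 60) = 140*64 = 8960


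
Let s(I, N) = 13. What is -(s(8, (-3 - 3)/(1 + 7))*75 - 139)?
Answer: -836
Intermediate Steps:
-(s(8, (-3 - 3)/(1 + 7))*75 - 139) = -(13*75 - 139) = -(975 - 139) = -1*836 = -836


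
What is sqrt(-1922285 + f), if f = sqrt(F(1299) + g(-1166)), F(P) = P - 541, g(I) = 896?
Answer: sqrt(-1922285 + sqrt(1654)) ≈ 1386.4*I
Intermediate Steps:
F(P) = -541 + P
f = sqrt(1654) (f = sqrt((-541 + 1299) + 896) = sqrt(758 + 896) = sqrt(1654) ≈ 40.669)
sqrt(-1922285 + f) = sqrt(-1922285 + sqrt(1654))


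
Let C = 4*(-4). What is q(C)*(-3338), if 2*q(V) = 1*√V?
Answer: -6676*I ≈ -6676.0*I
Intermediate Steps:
C = -16
q(V) = √V/2 (q(V) = (1*√V)/2 = √V/2)
q(C)*(-3338) = (√(-16)/2)*(-3338) = ((4*I)/2)*(-3338) = (2*I)*(-3338) = -6676*I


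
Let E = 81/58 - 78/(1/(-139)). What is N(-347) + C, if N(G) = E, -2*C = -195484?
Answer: 6297953/58 ≈ 1.0859e+5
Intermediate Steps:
C = 97742 (C = -½*(-195484) = 97742)
E = 628917/58 (E = 81*(1/58) - 78/(-1/139) = 81/58 - 78*(-139) = 81/58 + 10842 = 628917/58 ≈ 10843.)
N(G) = 628917/58
N(-347) + C = 628917/58 + 97742 = 6297953/58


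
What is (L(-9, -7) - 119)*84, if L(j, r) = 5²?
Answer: -7896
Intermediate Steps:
L(j, r) = 25
(L(-9, -7) - 119)*84 = (25 - 119)*84 = -94*84 = -7896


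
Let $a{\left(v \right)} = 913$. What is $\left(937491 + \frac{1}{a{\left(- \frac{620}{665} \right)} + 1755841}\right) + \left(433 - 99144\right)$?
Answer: $\frac{1473530120121}{1756754} \approx 8.3878 \cdot 10^{5}$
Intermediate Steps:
$\left(937491 + \frac{1}{a{\left(- \frac{620}{665} \right)} + 1755841}\right) + \left(433 - 99144\right) = \left(937491 + \frac{1}{913 + 1755841}\right) + \left(433 - 99144\right) = \left(937491 + \frac{1}{1756754}\right) + \left(433 - 99144\right) = \left(937491 + \frac{1}{1756754}\right) - 98711 = \frac{1646941064215}{1756754} - 98711 = \frac{1473530120121}{1756754}$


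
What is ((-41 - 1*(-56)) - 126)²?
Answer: 12321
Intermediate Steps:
((-41 - 1*(-56)) - 126)² = ((-41 + 56) - 126)² = (15 - 126)² = (-111)² = 12321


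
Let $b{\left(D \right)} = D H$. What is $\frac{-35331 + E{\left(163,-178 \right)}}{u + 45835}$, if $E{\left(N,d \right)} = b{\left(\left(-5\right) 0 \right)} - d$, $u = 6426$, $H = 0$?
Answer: $- \frac{35153}{52261} \approx -0.67264$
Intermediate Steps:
$b{\left(D \right)} = 0$ ($b{\left(D \right)} = D 0 = 0$)
$E{\left(N,d \right)} = - d$ ($E{\left(N,d \right)} = 0 - d = - d$)
$\frac{-35331 + E{\left(163,-178 \right)}}{u + 45835} = \frac{-35331 - -178}{6426 + 45835} = \frac{-35331 + 178}{52261} = \left(-35153\right) \frac{1}{52261} = - \frac{35153}{52261}$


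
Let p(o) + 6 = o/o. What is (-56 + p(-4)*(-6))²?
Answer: 676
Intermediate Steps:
p(o) = -5 (p(o) = -6 + o/o = -6 + 1 = -5)
(-56 + p(-4)*(-6))² = (-56 - 5*(-6))² = (-56 + 30)² = (-26)² = 676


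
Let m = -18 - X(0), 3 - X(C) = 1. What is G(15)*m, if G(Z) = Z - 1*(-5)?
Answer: -400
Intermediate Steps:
X(C) = 2 (X(C) = 3 - 1*1 = 3 - 1 = 2)
G(Z) = 5 + Z (G(Z) = Z + 5 = 5 + Z)
m = -20 (m = -18 - 1*2 = -18 - 2 = -20)
G(15)*m = (5 + 15)*(-20) = 20*(-20) = -400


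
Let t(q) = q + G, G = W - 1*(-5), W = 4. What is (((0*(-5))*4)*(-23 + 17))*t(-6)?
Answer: 0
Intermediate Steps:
G = 9 (G = 4 - 1*(-5) = 4 + 5 = 9)
t(q) = 9 + q (t(q) = q + 9 = 9 + q)
(((0*(-5))*4)*(-23 + 17))*t(-6) = (((0*(-5))*4)*(-23 + 17))*(9 - 6) = ((0*4)*(-6))*3 = (0*(-6))*3 = 0*3 = 0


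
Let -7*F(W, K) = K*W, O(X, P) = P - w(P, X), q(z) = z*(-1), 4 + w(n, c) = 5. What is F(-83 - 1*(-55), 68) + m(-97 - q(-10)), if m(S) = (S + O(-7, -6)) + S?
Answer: 51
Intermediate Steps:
w(n, c) = 1 (w(n, c) = -4 + 5 = 1)
q(z) = -z
O(X, P) = -1 + P (O(X, P) = P - 1*1 = P - 1 = -1 + P)
m(S) = -7 + 2*S (m(S) = (S + (-1 - 6)) + S = (S - 7) + S = (-7 + S) + S = -7 + 2*S)
F(W, K) = -K*W/7
F(-83 - 1*(-55), 68) + m(-97 - q(-10)) = -1/7*68*(-83 - 1*(-55)) + (-7 + 2*(-97 - (-1)*(-10))) = -1/7*68*(-83 + 55) + (-7 + 2*(-97 - 1*10)) = -1/7*68*(-28) + (-7 + 2*(-97 - 10)) = 272 + (-7 + 2*(-107)) = 272 + (-7 - 214) = 272 - 221 = 51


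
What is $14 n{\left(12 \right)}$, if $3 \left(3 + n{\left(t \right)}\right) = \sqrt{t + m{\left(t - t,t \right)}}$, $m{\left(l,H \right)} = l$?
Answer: $-42 + \frac{28 \sqrt{3}}{3} \approx -25.834$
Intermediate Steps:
$n{\left(t \right)} = -3 + \frac{\sqrt{t}}{3}$ ($n{\left(t \right)} = -3 + \frac{\sqrt{t + \left(t - t\right)}}{3} = -3 + \frac{\sqrt{t + 0}}{3} = -3 + \frac{\sqrt{t}}{3}$)
$14 n{\left(12 \right)} = 14 \left(-3 + \frac{\sqrt{12}}{3}\right) = 14 \left(-3 + \frac{2 \sqrt{3}}{3}\right) = -42 + \frac{28 \sqrt{3}}{3}$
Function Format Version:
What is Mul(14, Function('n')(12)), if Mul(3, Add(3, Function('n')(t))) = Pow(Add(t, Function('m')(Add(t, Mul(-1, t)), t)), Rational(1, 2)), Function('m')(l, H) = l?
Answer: Add(-42, Mul(Rational(28, 3), Pow(3, Rational(1, 2)))) ≈ -25.834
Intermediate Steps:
Function('n')(t) = Add(-3, Mul(Rational(1, 3), Pow(t, Rational(1, 2)))) (Function('n')(t) = Add(-3, Mul(Rational(1, 3), Pow(Add(t, Add(t, Mul(-1, t))), Rational(1, 2)))) = Add(-3, Mul(Rational(1, 3), Pow(Add(t, 0), Rational(1, 2)))) = Add(-3, Mul(Rational(1, 3), Pow(t, Rational(1, 2)))))
Mul(14, Function('n')(12)) = Mul(14, Add(-3, Mul(Rational(1, 3), Pow(12, Rational(1, 2))))) = Mul(14, Add(-3, Mul(Rational(1, 3), Mul(2, Pow(3, Rational(1, 2)))))) = Mul(14, Add(-3, Mul(Rational(2, 3), Pow(3, Rational(1, 2))))) = Add(-42, Mul(Rational(28, 3), Pow(3, Rational(1, 2))))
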